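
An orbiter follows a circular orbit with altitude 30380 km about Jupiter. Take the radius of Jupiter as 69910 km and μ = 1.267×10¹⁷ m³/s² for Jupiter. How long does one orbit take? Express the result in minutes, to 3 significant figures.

r = 69910 + 30380 = 100290 km = 1.0029×10⁸ m.
Kepler's third law: T = 2π√(r³/μ) = 2π√((1.003×10⁸)³ / 1.267×10¹⁷).
r³/μ = 7.962×10⁶ s², so T = 2π × 2.822×10³ = 1.773×10⁴ s.
Converting: 1.773×10⁴ s ÷ 60.00 = 295.5 minutes.

T ≈ 295 minutes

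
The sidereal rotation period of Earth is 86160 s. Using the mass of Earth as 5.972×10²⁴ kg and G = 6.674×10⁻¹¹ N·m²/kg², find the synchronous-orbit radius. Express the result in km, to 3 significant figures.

μ = GM = 6.674×10⁻¹¹ × 5.972×10²⁴ = 3.986×10¹⁴ m³/s².
A synchronous orbit has period T, so by Kepler's third law a = (μT²/4π²)^(1/3).
μT²/4π² = 3.986×10¹⁴ × (8.616×10⁴)² / 39.48 = 7.495×10²² m³.
a = 4.216×10⁷ m = 42162 km.

r_sync ≈ 42200 km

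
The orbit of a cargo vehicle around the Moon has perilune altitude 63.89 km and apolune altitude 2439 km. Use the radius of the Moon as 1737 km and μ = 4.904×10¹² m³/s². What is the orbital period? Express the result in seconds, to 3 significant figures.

T ≈ 14700 seconds

r_p = 1737 + 63.89 = 1800.9 km = 1.8009×10⁶ m.
r_a = 1737 + 2439 = 4176.0 km = 4.1760×10⁶ m.
Semi-major axis a = (r_p + r_a)/2 = (1800.9 + 4176.0)/2 = 2988.4 km = 2.988×10⁶ m.
By Kepler's third law T = 2π√(a³/μ) = 2π × 2.333×10³ = 1.466×10⁴ s.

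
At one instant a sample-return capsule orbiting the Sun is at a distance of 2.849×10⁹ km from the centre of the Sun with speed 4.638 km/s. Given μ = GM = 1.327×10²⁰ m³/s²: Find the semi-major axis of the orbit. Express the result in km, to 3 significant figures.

r = 2.849×10¹² m.
Specific orbital energy ε = v²/2 − μ/r = (4638)²/2 − 1.327×10²⁰/2.849×10¹² = -3.582×10⁷ J/kg.
Since ε = −μ/(2a), a = −μ/(2ε) = 1.852×10¹² m = 1.8522×10⁹ km.

a ≈ 1.85×10⁹ km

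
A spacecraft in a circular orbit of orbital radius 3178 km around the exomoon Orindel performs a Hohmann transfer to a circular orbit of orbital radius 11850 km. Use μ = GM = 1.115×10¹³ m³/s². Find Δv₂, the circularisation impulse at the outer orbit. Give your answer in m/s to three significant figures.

Δv ≈ 339 m/s

r₁ = 3178 km = 3.178×10⁶ m.
r₂ = 11850 km = 1.185×10⁷ m.
Transfer ellipse a_t = (r₁ + r₂)/2 = 7.514×10⁶ m.
At r₁: circular v_c1 = √(μ/r₁) = 1873 m/s; transfer-periapsis v_p = √[μ(2/r₁ − 1/a_t)] = 2352 m/s.
At r₂: circular v_c2 = √(μ/r₂) = 970.0 m/s; transfer-apoapsis v_a = √[μ(2/r₂ − 1/a_t)] = 630.8 m/s.
Δv₂ = v_c2 − v_a = 339.2 m/s.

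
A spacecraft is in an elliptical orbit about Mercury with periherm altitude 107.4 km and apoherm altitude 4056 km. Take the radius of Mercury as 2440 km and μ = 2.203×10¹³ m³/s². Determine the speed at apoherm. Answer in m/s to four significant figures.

r_p = 2440 + 107.4 = 2547.4 km = 2.5474×10⁶ m.
r_a = 2440 + 4056 = 6496.0 km = 6.4960×10⁶ m.
Semi-major axis a = (r_p + r_a)/2 = 4521.7 km = 4.522×10⁶ m.
Vis-viva: v² = μ(2/r − 1/a) = 2.203×10¹³ × (3.079×10⁻⁷ − 2.212×10⁻⁷) = 1.911×10⁶ m²/s².
v = 1382 m/s.

v ≈ 1382 m/s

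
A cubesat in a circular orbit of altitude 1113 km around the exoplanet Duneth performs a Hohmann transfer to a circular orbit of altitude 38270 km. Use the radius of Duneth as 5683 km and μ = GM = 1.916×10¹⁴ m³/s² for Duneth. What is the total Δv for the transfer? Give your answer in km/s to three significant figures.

r₁ = 5683 + 1113 = 6796.0 km = 6.7960×10⁶ m.
r₂ = 5683 + 38270 = 43953 km = 4.3953×10⁷ m.
Transfer ellipse a_t = (r₁ + r₂)/2 = 2.537×10⁷ m.
At r₁: circular v_c1 = √(μ/r₁) = 5310 m/s; transfer-periapsis v_p = √[μ(2/r₁ − 1/a_t)] = 6988 m/s.
Δv₁ = v_p − v_c1 = 1679 m/s.
At r₂: circular v_c2 = √(μ/r₂) = 2088 m/s; transfer-apoapsis v_a = √[μ(2/r₂ − 1/a_t)] = 1081 m/s.
Δv₂ = v_c2 − v_a = 1007 m/s.
Total Δv = Δv₁ + Δv₂ = 2686 m/s = 2.686 km/s.

Δv_total ≈ 2.69 km/s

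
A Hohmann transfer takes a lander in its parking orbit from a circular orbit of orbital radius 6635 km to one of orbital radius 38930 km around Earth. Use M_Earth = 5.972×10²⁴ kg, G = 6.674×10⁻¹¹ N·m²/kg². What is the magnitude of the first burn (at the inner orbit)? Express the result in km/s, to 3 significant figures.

Δv ≈ 2.38 km/s

μ = GM = 6.674×10⁻¹¹ × 5.972×10²⁴ = 3.986×10¹⁴ m³/s².
r₁ = 6635 km = 6.635×10⁶ m.
r₂ = 38930 km = 3.893×10⁷ m.
Transfer ellipse a_t = (r₁ + r₂)/2 = 2.278×10⁷ m.
At r₁: circular v_c1 = √(μ/r₁) = 7751 m/s; transfer-perigee v_p = √[μ(2/r₁ − 1/a_t)] = 10130 m/s.
Δv₁ = v_p − v_c1 = 2381 m/s.
= 2.381 km/s.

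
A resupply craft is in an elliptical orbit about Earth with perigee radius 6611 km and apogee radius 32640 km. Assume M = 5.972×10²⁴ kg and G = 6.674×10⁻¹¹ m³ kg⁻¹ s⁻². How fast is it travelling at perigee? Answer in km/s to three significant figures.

μ = GM = 6.674×10⁻¹¹ × 5.972×10²⁴ = 3.986×10¹⁴ m³/s².
Semi-major axis a = (r_p + r_a)/2 = 19626 km = 1.963×10⁷ m.
Vis-viva: v² = μ(2/r − 1/a) = 3.986×10¹⁴ × (3.025×10⁻⁷ − 5.095×10⁻⁸) = 1.003×10⁸ m²/s².
v = 10010 m/s = 10.01 km/s.

v ≈ 10.0 km/s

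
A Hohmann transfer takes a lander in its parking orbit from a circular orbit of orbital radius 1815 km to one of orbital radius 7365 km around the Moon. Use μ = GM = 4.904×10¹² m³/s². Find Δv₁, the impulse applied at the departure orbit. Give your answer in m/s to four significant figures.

Δv ≈ 438.4 m/s

r₁ = 1815 km = 1.815×10⁶ m.
r₂ = 7365 km = 7.365×10⁶ m.
Transfer ellipse a_t = (r₁ + r₂)/2 = 4.590×10⁶ m.
At r₁: circular v_c1 = √(μ/r₁) = 1644 m/s; transfer-perilune v_p = √[μ(2/r₁ − 1/a_t)] = 2082 m/s.
Δv₁ = v_p − v_c1 = 438.4 m/s.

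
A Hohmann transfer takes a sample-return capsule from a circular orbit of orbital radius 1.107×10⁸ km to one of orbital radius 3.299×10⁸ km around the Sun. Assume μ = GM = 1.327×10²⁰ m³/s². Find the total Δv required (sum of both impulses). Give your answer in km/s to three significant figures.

Δv_total ≈ 13.6 km/s

r₁ = 1.107×10⁸ km = 1.107×10¹¹ m.
r₂ = 3.299×10⁸ km = 3.299×10¹¹ m.
Transfer ellipse a_t = (r₁ + r₂)/2 = 2.203×10¹¹ m.
At r₁: circular v_c1 = √(μ/r₁) = 34620 m/s; transfer-perihelion v_p = √[μ(2/r₁ − 1/a_t)] = 42370 m/s.
Δv₁ = v_p − v_c1 = 7746 m/s.
At r₂: circular v_c2 = √(μ/r₂) = 20060 m/s; transfer-aphelion v_a = √[μ(2/r₂ − 1/a_t)] = 14220 m/s.
Δv₂ = v_c2 − v_a = 5839 m/s.
Total Δv = Δv₁ + Δv₂ = 13580 m/s = 13.58 km/s.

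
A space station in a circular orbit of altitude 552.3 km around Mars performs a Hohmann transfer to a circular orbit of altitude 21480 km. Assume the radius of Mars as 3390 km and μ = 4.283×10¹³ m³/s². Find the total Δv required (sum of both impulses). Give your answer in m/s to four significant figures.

r₁ = 3390 + 552.3 = 3942.3 km = 3.9423×10⁶ m.
r₂ = 3390 + 21480 = 24870 km = 2.4870×10⁷ m.
Transfer ellipse a_t = (r₁ + r₂)/2 = 1.441×10⁷ m.
At r₁: circular v_c1 = √(μ/r₁) = 3296 m/s; transfer-periapsis v_p = √[μ(2/r₁ − 1/a_t)] = 4331 m/s.
Δv₁ = v_p − v_c1 = 1035 m/s.
At r₂: circular v_c2 = √(μ/r₂) = 1312 m/s; transfer-apoapsis v_a = √[μ(2/r₂ − 1/a_t)] = 686.5 m/s.
Δv₂ = v_c2 − v_a = 625.8 m/s.
Total Δv = Δv₁ + Δv₂ = 1660 m/s.

Δv_total ≈ 1660 m/s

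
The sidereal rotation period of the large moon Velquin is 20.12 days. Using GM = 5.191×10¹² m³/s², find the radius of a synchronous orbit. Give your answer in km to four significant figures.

T = 20.12 days = 1.738×10⁶ s.
A synchronous orbit has period T, so by Kepler's third law a = (μT²/4π²)^(1/3).
μT²/4π² = 5.191×10¹² × (1.738×10⁶)² / 39.48 = 3.974×10²³ m³.
a = 7.352×10⁷ m = 73518 km.

r_sync ≈ 73520 km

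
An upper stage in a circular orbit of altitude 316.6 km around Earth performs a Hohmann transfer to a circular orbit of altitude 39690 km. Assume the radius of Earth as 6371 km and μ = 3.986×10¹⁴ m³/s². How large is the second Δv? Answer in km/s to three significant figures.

r₁ = 6371 + 316.6 = 6687.6 km = 6.6876×10⁶ m.
r₂ = 6371 + 39690 = 46061 km = 4.6061×10⁷ m.
Transfer ellipse a_t = (r₁ + r₂)/2 = 2.637×10⁷ m.
At r₁: circular v_c1 = √(μ/r₁) = 7720 m/s; transfer-perigee v_p = √[μ(2/r₁ − 1/a_t)] = 10200 m/s.
At r₂: circular v_c2 = √(μ/r₂) = 2942 m/s; transfer-apogee v_a = √[μ(2/r₂ − 1/a_t)] = 1481 m/s.
Δv₂ = v_c2 − v_a = 1460 m/s.
= 1.460 km/s.

Δv ≈ 1.46 km/s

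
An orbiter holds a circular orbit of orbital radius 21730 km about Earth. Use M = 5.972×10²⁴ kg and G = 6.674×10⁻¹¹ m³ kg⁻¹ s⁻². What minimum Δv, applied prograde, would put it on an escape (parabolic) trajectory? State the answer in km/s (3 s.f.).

Δv ≈ 1.77 km/s

μ = GM = 6.674×10⁻¹¹ × 5.972×10²⁴ = 3.986×10¹⁴ m³/s².
r = 21730 km = 2.173×10⁷ m.
Circular speed v_c = √(μ/r) = 4283 m/s.
Escape speed v_esc = √(2μ/r) = √2 × v_c = 6057 m/s.
Δv = v_esc − v_c = 1774 m/s = 1.774 km/s.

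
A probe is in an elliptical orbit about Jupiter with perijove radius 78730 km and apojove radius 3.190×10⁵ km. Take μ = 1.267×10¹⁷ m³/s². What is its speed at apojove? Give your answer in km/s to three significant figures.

Semi-major axis a = (r_p + r_a)/2 = 1.9886×10⁵ km = 1.989×10⁸ m.
Vis-viva: v² = μ(2/r − 1/a) = 1.267×10¹⁷ × (6.270×10⁻⁹ − 5.029×10⁻⁹) = 1.572×10⁸ m²/s².
v = 12540 m/s = 12.54 km/s.

v ≈ 12.5 km/s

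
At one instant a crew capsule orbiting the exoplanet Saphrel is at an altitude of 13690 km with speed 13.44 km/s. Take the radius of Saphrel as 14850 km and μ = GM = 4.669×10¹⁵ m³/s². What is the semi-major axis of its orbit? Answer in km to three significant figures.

a ≈ 31900 km

r = 14850 + 13690 = 28540 km = 2.854×10⁷ m.
Specific orbital energy ε = v²/2 − μ/r = (13440)²/2 − 4.669×10¹⁵/2.854×10⁷ = -7.328×10⁷ J/kg.
Since ε = −μ/(2a), a = −μ/(2ε) = 3.186×10⁷ m = 31858 km.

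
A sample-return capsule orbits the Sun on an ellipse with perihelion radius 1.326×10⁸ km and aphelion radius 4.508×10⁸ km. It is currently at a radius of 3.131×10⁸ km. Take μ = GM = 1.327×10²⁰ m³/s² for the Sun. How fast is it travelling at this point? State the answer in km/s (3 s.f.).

v ≈ 19.8 km/s

Semi-major axis a = (r_p + r_a)/2 = 2.9170×10⁸ km = 2.917×10¹¹ m.
Vis-viva: v² = μ(2/r − 1/a) = 1.327×10²⁰ × (6.388×10⁻¹² − 3.428×10⁻¹²) = 3.927×10⁸ m²/s².
v = 19820 m/s = 19.82 km/s.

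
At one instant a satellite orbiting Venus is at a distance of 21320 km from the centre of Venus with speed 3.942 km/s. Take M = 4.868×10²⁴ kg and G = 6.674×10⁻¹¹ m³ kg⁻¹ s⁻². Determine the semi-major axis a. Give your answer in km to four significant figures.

a ≈ 21750 km

μ = GM = 6.674×10⁻¹¹ × 4.868×10²⁴ = 3.249×10¹⁴ m³/s².
r = 2.132×10⁷ m.
Vis-viva rearranged: 1/a = 2/r − v²/μ = 9.381×10⁻⁸ − 4.783×10⁻⁸ = 4.598×10⁻⁸ m⁻¹.
a = 2.175×10⁷ m = 21749 km.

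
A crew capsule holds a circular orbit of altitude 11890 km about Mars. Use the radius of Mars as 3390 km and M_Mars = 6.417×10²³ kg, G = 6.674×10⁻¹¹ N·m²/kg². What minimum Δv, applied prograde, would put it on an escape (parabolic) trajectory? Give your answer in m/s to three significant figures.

Δv ≈ 693 m/s

μ = GM = 6.674×10⁻¹¹ × 6.417×10²³ = 4.283×10¹³ m³/s².
r = 3390 + 11890 = 15280 km = 1.5280×10⁷ m.
Circular speed v_c = √(μ/r) = 1674 m/s.
Escape speed v_esc = √(2μ/r) = √2 × v_c = 2368 m/s.
Δv = v_esc − v_c = 693.5 m/s.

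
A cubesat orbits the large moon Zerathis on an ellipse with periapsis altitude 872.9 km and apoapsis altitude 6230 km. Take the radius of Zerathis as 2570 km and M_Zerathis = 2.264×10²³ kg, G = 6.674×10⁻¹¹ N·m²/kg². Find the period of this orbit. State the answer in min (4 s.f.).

μ = GM = 6.674×10⁻¹¹ × 2.264×10²³ = 1.511×10¹³ m³/s².
r_p = 2570 + 872.9 = 3442.9 km = 3.4429×10⁶ m.
r_a = 2570 + 6230 = 8800.0 km = 8.8000×10⁶ m.
Semi-major axis a = (r_p + r_a)/2 = (3442.9 + 8800.0)/2 = 6121.4 km = 6.121×10⁶ m.
By Kepler's third law T = 2π√(a³/μ) = 2π × 3.896×10³ = 2.448×10⁴ s.
= 408.0 min.

T ≈ 408.0 min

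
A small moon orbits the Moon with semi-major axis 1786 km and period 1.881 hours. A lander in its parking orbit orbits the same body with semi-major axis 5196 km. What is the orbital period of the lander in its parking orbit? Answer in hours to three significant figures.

T₂ ≈ 9.33 hours

Kepler's third law: T² ∝ a³, so T₂ = T₁ (a₂/a₁)^(3/2).
a₂/a₁ = 2.909, (a₂/a₁)^(3/2) = 4.962.
T₂ = 1.881 × 4.962 = 9.334 hours.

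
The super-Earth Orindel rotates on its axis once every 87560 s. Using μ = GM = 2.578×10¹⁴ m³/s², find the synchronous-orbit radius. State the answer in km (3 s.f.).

A synchronous orbit has period T, so by Kepler's third law a = (μT²/4π²)^(1/3).
μT²/4π² = 2.578×10¹⁴ × (8.756×10⁴)² / 39.48 = 5.007×10²² m³.
a = 3.686×10⁷ m = 36856 km.

r_sync ≈ 36900 km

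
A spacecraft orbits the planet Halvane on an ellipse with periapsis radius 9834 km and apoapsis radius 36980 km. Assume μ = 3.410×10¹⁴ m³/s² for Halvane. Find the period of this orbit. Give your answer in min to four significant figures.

Semi-major axis a = (r_p + r_a)/2 = (9834.0 + 36980)/2 = 23407 km = 2.341×10⁷ m.
By Kepler's third law T = 2π√(a³/μ) = 2π × 6.133×10³ = 3.853×10⁴ s.
= 642.2 min.

T ≈ 642.2 min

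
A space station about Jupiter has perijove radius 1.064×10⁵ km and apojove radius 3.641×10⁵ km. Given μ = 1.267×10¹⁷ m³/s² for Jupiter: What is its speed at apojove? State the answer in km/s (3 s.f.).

Semi-major axis a = (r_p + r_a)/2 = 2.3525×10⁵ km = 2.352×10⁸ m.
Vis-viva: v² = μ(2/r − 1/a) = 1.267×10¹⁷ × (5.493×10⁻⁹ − 4.251×10⁻⁹) = 1.574×10⁸ m²/s².
v = 12550 m/s = 12.55 km/s.

v ≈ 12.5 km/s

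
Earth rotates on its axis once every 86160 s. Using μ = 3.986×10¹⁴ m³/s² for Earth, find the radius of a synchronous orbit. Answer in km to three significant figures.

A synchronous orbit has period T, so by Kepler's third law a = (μT²/4π²)^(1/3).
μT²/4π² = 3.986×10¹⁴ × (8.616×10⁴)² / 39.48 = 7.495×10²² m³.
a = 4.216×10⁷ m = 42163 km.

r_sync ≈ 42200 km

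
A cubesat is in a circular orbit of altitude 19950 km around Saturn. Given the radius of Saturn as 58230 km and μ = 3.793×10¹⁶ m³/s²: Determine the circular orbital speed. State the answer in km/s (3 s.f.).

v ≈ 22.0 km/s

r = 58230 + 19950 = 78180 km = 7.8180×10⁷ m.
For a circular orbit v = √(μ/r) = √(3.793×10¹⁶ / 7.818×10⁷) = √(4.852×10⁸) = 22030 m/s.
That is 22.03 km/s.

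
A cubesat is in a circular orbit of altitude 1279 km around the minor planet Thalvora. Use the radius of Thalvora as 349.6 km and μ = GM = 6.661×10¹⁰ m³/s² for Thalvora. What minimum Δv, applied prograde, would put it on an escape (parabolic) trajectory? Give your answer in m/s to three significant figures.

r = 349.6 + 1279 = 1628.6 km = 1.6286×10⁶ m.
Circular speed v_c = √(μ/r) = 202.2 m/s.
Escape speed v_esc = √(2μ/r) = √2 × v_c = 286.0 m/s.
Δv = v_esc − v_c = 83.77 m/s.

Δv ≈ 83.8 m/s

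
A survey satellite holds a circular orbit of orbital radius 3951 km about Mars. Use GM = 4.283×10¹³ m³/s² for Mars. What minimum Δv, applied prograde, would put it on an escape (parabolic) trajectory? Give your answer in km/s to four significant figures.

Δv ≈ 1.364 km/s

r = 3951 km = 3.951×10⁶ m.
Circular speed v_c = √(μ/r) = 3292 m/s.
Escape speed v_esc = √(2μ/r) = √2 × v_c = 4656 m/s.
Δv = v_esc − v_c = 1364 m/s = 1.364 km/s.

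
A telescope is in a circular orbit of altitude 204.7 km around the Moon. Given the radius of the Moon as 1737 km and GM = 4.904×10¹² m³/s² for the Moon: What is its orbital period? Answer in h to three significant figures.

T ≈ 2.13 h

r = 1737 + 204.7 = 1941.7 km = 1.9417×10⁶ m.
Kepler's third law: T = 2π√(r³/μ) = 2π√((1.942×10⁶)³ / 4.904×10¹²).
r³/μ = 1.493×10⁶ s², so T = 2π × 1.222×10³ = 7.677×10³ s.
Converting: 7.677×10³ s ÷ 3600 = 2.132 h.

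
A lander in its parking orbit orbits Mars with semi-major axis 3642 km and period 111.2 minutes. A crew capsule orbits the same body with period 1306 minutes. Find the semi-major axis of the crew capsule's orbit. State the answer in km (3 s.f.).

a₂ ≈ 18800 km

Kepler's third law: a³ ∝ T², so a₂ = a₁ (T₂/T₁)^(2/3).
T₂/T₁ = 11.74, (T₂/T₁)^(2/3) = 5.167.
a₂ = 3642 × 5.167 = 18820 km.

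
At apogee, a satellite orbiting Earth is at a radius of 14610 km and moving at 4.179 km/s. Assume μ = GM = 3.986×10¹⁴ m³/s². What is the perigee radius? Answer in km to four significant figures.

r_a = 1.461×10⁷ m.
Specific energy ε = v²/2 − μ/r = -1.855×10⁷ J/kg, so a = −μ/(2ε) = 1.074×10⁷ m.
The apsides satisfy r_p + r_a = 2a, so the perigee radius is 2a − r_a = 6.877×10⁶ m = 6877.1 km.

perigee radius ≈ 6877 km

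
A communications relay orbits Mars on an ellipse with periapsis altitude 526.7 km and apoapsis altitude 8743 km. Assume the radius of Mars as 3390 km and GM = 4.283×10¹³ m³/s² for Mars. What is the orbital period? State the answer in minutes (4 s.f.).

T ≈ 363.8 minutes

r_p = 3390 + 526.7 = 3916.7 km = 3.9167×10⁶ m.
r_a = 3390 + 8743 = 12133 km = 1.2133×10⁷ m.
Semi-major axis a = (r_p + r_a)/2 = (3916.7 + 12133)/2 = 8024.9 km = 8.025×10⁶ m.
By Kepler's third law T = 2π√(a³/μ) = 2π × 3.474×10³ = 2.183×10⁴ s.
= 363.8 minutes.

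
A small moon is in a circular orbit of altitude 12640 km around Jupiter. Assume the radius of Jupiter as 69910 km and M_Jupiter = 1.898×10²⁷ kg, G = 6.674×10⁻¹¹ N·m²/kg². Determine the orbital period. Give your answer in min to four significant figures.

T ≈ 220.7 min

μ = GM = 6.674×10⁻¹¹ × 1.898×10²⁷ = 1.267×10¹⁷ m³/s².
r = 69910 + 12640 = 82550 km = 8.2550×10⁷ m.
Kepler's third law: T = 2π√(r³/μ) = 2π√((8.255×10⁷)³ / 1.267×10¹⁷).
r³/μ = 4.441×10⁶ s², so T = 2π × 2.107×10³ = 1.324×10⁴ s.
Converting: 1.324×10⁴ s ÷ 60.00 = 220.7 min.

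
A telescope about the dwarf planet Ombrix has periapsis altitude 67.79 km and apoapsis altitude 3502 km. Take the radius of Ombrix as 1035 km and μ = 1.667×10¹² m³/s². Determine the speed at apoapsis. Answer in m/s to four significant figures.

v ≈ 379.1 m/s

r_p = 1035 + 67.79 = 1102.8 km = 1.1028×10⁶ m.
r_a = 1035 + 3502 = 4537.0 km = 4.5370×10⁶ m.
Semi-major axis a = (r_p + r_a)/2 = 2819.9 km = 2.820×10⁶ m.
Vis-viva: v² = μ(2/r − 1/a) = 1.667×10¹² × (4.408×10⁻⁷ − 3.546×10⁻⁷) = 1.437×10⁵ m²/s².
v = 379.1 m/s.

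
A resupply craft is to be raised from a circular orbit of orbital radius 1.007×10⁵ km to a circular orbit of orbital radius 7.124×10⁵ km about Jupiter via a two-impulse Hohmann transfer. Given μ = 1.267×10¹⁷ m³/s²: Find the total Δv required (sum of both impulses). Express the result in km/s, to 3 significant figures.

r₁ = 1.007×10⁵ km = 1.007×10⁸ m.
r₂ = 7.124×10⁵ km = 7.124×10⁸ m.
Transfer ellipse a_t = (r₁ + r₂)/2 = 4.066×10⁸ m.
At r₁: circular v_c1 = √(μ/r₁) = 35470 m/s; transfer-perijove v_p = √[μ(2/r₁ − 1/a_t)] = 46950 m/s.
Δv₁ = v_p − v_c1 = 11480 m/s.
At r₂: circular v_c2 = √(μ/r₂) = 13340 m/s; transfer-apojove v_a = √[μ(2/r₂ − 1/a_t)] = 6637 m/s.
Δv₂ = v_c2 − v_a = 6699 m/s.
Total Δv = Δv₁ + Δv₂ = 18180 m/s = 18.18 km/s.

Δv_total ≈ 18.2 km/s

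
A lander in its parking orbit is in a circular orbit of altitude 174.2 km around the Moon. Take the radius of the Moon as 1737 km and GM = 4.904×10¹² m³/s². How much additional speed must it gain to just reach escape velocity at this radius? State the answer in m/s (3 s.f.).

Δv ≈ 664 m/s

r = 1737 + 174.2 = 1911.2 km = 1.9112×10⁶ m.
Circular speed v_c = √(μ/r) = 1602 m/s.
Escape speed v_esc = √(2μ/r) = √2 × v_c = 2265 m/s.
Δv = v_esc − v_c = 663.5 m/s.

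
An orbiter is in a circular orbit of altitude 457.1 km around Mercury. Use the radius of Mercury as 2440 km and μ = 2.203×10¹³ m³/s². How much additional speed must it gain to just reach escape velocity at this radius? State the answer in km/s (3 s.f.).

Δv ≈ 1.14 km/s

r = 2440 + 457.1 = 2897.1 km = 2.8971×10⁶ m.
Circular speed v_c = √(μ/r) = 2758 m/s.
Escape speed v_esc = √(2μ/r) = √2 × v_c = 3900 m/s.
Δv = v_esc − v_c = 1142 m/s = 1.142 km/s.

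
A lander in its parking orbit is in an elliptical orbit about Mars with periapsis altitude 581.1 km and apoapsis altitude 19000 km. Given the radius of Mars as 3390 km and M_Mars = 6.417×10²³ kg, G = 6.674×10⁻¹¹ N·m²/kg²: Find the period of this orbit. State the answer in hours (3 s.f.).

μ = GM = 6.674×10⁻¹¹ × 6.417×10²³ = 4.283×10¹³ m³/s².
r_p = 3390 + 581.1 = 3971.1 km = 3.9711×10⁶ m.
r_a = 3390 + 19000 = 22390 km = 2.2390×10⁷ m.
Semi-major axis a = (r_p + r_a)/2 = (3971.1 + 22390)/2 = 13181 km = 1.318×10⁷ m.
By Kepler's third law T = 2π√(a³/μ) = 2π × 7.312×10³ = 4.594×10⁴ s.
= 12.76 hours.

T ≈ 12.8 hours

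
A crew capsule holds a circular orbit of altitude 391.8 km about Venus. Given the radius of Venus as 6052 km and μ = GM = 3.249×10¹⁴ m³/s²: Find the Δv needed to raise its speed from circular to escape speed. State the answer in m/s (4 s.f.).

r = 6052 + 391.8 = 6443.8 km = 6.4438×10⁶ m.
Circular speed v_c = √(μ/r) = 7101 m/s.
Escape speed v_esc = √(2μ/r) = √2 × v_c = 10040 m/s.
Δv = v_esc − v_c = 2941 m/s.

Δv ≈ 2941 m/s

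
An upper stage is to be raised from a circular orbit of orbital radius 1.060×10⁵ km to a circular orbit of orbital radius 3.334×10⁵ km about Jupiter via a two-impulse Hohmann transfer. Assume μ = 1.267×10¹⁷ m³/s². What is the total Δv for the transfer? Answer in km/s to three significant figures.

Δv_total ≈ 14.0 km/s

r₁ = 1.060×10⁵ km = 1.060×10⁸ m.
r₂ = 3.334×10⁵ km = 3.334×10⁸ m.
Transfer ellipse a_t = (r₁ + r₂)/2 = 2.197×10⁸ m.
At r₁: circular v_c1 = √(μ/r₁) = 34570 m/s; transfer-perijove v_p = √[μ(2/r₁ − 1/a_t)] = 42590 m/s.
Δv₁ = v_p − v_c1 = 8017 m/s.
At r₂: circular v_c2 = √(μ/r₂) = 19490 m/s; transfer-apojove v_a = √[μ(2/r₂ − 1/a_t)] = 13540 m/s.
Δv₂ = v_c2 − v_a = 5953 m/s.
Total Δv = Δv₁ + Δv₂ = 13970 m/s = 13.97 km/s.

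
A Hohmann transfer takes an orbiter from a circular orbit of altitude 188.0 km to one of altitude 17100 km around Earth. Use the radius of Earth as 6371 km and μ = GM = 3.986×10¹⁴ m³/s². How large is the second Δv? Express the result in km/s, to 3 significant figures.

r₁ = 6371 + 188.0 = 6559.0 km = 6.5590×10⁶ m.
r₂ = 6371 + 17100 = 23471 km = 2.3471×10⁷ m.
Transfer ellipse a_t = (r₁ + r₂)/2 = 1.502×10⁷ m.
At r₁: circular v_c1 = √(μ/r₁) = 7796 m/s; transfer-perigee v_p = √[μ(2/r₁ − 1/a_t)] = 9747 m/s.
At r₂: circular v_c2 = √(μ/r₂) = 4121 m/s; transfer-apogee v_a = √[μ(2/r₂ − 1/a_t)] = 2724 m/s.
Δv₂ = v_c2 − v_a = 1397 m/s.
= 1.397 km/s.

Δv ≈ 1.40 km/s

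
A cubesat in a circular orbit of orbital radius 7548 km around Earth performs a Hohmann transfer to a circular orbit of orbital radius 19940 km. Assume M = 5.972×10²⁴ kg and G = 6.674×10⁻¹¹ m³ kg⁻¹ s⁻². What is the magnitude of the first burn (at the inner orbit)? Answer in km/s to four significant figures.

μ = GM = 6.674×10⁻¹¹ × 5.972×10²⁴ = 3.986×10¹⁴ m³/s².
r₁ = 7548 km = 7.548×10⁶ m.
r₂ = 19940 km = 1.994×10⁷ m.
Transfer ellipse a_t = (r₁ + r₂)/2 = 1.374×10⁷ m.
At r₁: circular v_c1 = √(μ/r₁) = 7267 m/s; transfer-perigee v_p = √[μ(2/r₁ − 1/a_t)] = 8753 m/s.
Δv₁ = v_p − v_c1 = 1486 m/s.
= 1.486 km/s.

Δv ≈ 1.486 km/s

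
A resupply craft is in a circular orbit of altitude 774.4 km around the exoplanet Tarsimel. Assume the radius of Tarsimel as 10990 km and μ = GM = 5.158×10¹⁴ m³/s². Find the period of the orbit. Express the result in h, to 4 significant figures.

r = 10990 + 774.4 = 11764 km = 1.1764×10⁷ m.
Kepler's third law: T = 2π√(r³/μ) = 2π√((1.176×10⁷)³ / 5.158×10¹⁴).
r³/μ = 3.157×10⁶ s², so T = 2π × 1.777×10³ = 1.116×10⁴ s.
Converting: 1.116×10⁴ s ÷ 3600 = 3.101 h.

T ≈ 3.101 h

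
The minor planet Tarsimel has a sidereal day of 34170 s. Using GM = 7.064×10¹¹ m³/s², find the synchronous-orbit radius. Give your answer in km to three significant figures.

A synchronous orbit has period T, so by Kepler's third law a = (μT²/4π²)^(1/3).
μT²/4π² = 7.064×10¹¹ × (3.417×10⁴)² / 39.48 = 2.089×10¹⁹ m³.
a = 2.754×10⁶ m = 2754.2 km.

r_sync ≈ 2750 km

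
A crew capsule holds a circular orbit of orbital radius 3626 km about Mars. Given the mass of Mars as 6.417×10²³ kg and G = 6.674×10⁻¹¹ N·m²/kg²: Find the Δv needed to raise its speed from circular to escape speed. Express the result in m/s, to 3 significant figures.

Δv ≈ 1420 m/s

μ = GM = 6.674×10⁻¹¹ × 6.417×10²³ = 4.283×10¹³ m³/s².
r = 3626 km = 3.626×10⁶ m.
Circular speed v_c = √(μ/r) = 3437 m/s.
Escape speed v_esc = √(2μ/r) = √2 × v_c = 4860 m/s.
Δv = v_esc − v_c = 1424 m/s.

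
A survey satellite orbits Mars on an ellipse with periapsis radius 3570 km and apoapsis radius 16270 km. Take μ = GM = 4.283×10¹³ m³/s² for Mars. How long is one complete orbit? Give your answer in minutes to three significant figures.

T ≈ 500 minutes

Semi-major axis a = (r_p + r_a)/2 = (3570.0 + 16270)/2 = 9920.0 km = 9.920×10⁶ m.
By Kepler's third law T = 2π√(a³/μ) = 2π × 4.774×10³ = 3.000×10⁴ s.
= 499.9 minutes.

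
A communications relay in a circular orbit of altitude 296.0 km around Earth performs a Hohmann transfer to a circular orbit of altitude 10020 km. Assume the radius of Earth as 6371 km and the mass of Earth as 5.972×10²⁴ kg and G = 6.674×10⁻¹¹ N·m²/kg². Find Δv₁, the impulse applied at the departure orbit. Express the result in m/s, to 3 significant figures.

Δv ≈ 1490 m/s

μ = GM = 6.674×10⁻¹¹ × 5.972×10²⁴ = 3.986×10¹⁴ m³/s².
r₁ = 6371 + 296.0 = 6667.0 km = 6.6670×10⁶ m.
r₂ = 6371 + 10020 = 16391 km = 1.6391×10⁷ m.
Transfer ellipse a_t = (r₁ + r₂)/2 = 1.153×10⁷ m.
At r₁: circular v_c1 = √(μ/r₁) = 7732 m/s; transfer-perigee v_p = √[μ(2/r₁ − 1/a_t)] = 9219 m/s.
Δv₁ = v_p − v_c1 = 1487 m/s.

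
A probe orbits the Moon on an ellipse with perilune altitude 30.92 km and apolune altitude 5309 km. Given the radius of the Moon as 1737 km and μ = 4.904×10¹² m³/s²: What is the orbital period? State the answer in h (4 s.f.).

r_p = 1737 + 30.92 = 1767.9 km = 1.7679×10⁶ m.
r_a = 1737 + 5309 = 7046.0 km = 7.0460×10⁶ m.
Semi-major axis a = (r_p + r_a)/2 = (1767.9 + 7046.0)/2 = 4407.0 km = 4.407×10⁶ m.
By Kepler's third law T = 2π√(a³/μ) = 2π × 4.178×10³ = 2.625×10⁴ s.
= 7.291 h.

T ≈ 7.291 h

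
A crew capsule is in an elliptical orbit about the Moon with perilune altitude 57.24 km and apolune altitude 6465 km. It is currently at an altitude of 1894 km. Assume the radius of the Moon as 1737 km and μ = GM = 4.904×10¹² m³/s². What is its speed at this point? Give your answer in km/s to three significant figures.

r_p = 1737 + 57.24 = 1794.2 km = 1.7942×10⁶ m.
r_a = 1737 + 6465 = 8202.0 km = 8.2020×10⁶ m.
r = 1737 + 1894 = 3631.0 km = 3.631×10⁶ m.
Semi-major axis a = (r_p + r_a)/2 = 4998.1 km = 4.998×10⁶ m.
Vis-viva: v² = μ(2/r − 1/a) = 4.904×10¹² × (5.508×10⁻⁷ − 2.001×10⁻⁷) = 1.720×10⁶ m²/s².
v = 1311 m/s = 1.311 km/s.

v ≈ 1.31 km/s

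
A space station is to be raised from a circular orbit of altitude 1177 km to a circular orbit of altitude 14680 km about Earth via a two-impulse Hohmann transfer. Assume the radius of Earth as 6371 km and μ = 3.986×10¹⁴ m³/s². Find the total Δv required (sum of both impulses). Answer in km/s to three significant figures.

r₁ = 6371 + 1177 = 7548.0 km = 7.5480×10⁶ m.
r₂ = 6371 + 14680 = 21051 km = 2.1051×10⁷ m.
Transfer ellipse a_t = (r₁ + r₂)/2 = 1.430×10⁷ m.
At r₁: circular v_c1 = √(μ/r₁) = 7267 m/s; transfer-perigee v_p = √[μ(2/r₁ − 1/a_t)] = 8817 m/s.
Δv₁ = v_p − v_c1 = 1550 m/s.
At r₂: circular v_c2 = √(μ/r₂) = 4351 m/s; transfer-apogee v_a = √[μ(2/r₂ − 1/a_t)] = 3161 m/s.
Δv₂ = v_c2 − v_a = 1190 m/s.
Total Δv = Δv₁ + Δv₂ = 2740 m/s = 2.740 km/s.

Δv_total ≈ 2.74 km/s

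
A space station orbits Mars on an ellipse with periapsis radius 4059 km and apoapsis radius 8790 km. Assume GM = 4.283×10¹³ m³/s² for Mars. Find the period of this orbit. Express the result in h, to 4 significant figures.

T ≈ 4.343 h

Semi-major axis a = (r_p + r_a)/2 = (4059.0 + 8790.0)/2 = 6424.5 km = 6.424×10⁶ m.
By Kepler's third law T = 2π√(a³/μ) = 2π × 2.488×10³ = 1.563×10⁴ s.
= 4.343 h.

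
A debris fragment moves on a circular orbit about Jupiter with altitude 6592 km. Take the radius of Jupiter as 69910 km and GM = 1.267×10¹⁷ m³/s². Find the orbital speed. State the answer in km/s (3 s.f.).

r = 69910 + 6592 = 76502 km = 7.6502×10⁷ m.
For a circular orbit v = √(μ/r) = √(1.267×10¹⁷ / 7.650×10⁷) = √(1.656×10⁹) = 40700 m/s.
That is 40.70 km/s.

v ≈ 40.7 km/s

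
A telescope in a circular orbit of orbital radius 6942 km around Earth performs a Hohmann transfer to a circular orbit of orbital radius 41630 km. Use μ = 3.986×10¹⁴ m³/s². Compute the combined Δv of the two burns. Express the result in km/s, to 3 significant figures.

r₁ = 6942 km = 6.942×10⁶ m.
r₂ = 41630 km = 4.163×10⁷ m.
Transfer ellipse a_t = (r₁ + r₂)/2 = 2.429×10⁷ m.
At r₁: circular v_c1 = √(μ/r₁) = 7578 m/s; transfer-perigee v_p = √[μ(2/r₁ − 1/a_t)] = 9921 m/s.
Δv₁ = v_p − v_c1 = 2343 m/s.
At r₂: circular v_c2 = √(μ/r₂) = 3094 m/s; transfer-apogee v_a = √[μ(2/r₂ − 1/a_t)] = 1654 m/s.
Δv₂ = v_c2 − v_a = 1440 m/s.
Total Δv = Δv₁ + Δv₂ = 3783 m/s = 3.783 km/s.

Δv_total ≈ 3.78 km/s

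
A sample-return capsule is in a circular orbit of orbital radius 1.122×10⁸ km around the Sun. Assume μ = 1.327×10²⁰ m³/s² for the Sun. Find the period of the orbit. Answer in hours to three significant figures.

T ≈ 5690 hours

r = 1.122×10⁸ km = 1.122×10¹¹ m.
Kepler's third law: T = 2π√(r³/μ) = 2π√((1.122×10¹¹)³ / 1.327×10²⁰).
r³/μ = 1.064×10¹³ s², so T = 2π × 3.263×10⁶ = 2.050×10⁷ s.
Converting: 2.050×10⁷ s ÷ 3600 = 5694 hours.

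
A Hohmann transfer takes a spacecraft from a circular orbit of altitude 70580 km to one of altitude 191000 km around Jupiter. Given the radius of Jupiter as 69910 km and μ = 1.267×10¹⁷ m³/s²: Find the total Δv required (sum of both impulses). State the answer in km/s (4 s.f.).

Δv_total ≈ 7.809 km/s

r₁ = 69910 + 70580 = 140490 km = 1.4049×10⁸ m.
r₂ = 69910 + 191000 = 260910 km = 2.6091×10⁸ m.
Transfer ellipse a_t = (r₁ + r₂)/2 = 2.007×10⁸ m.
At r₁: circular v_c1 = √(μ/r₁) = 30030 m/s; transfer-perijove v_p = √[μ(2/r₁ − 1/a_t)] = 34240 m/s.
Δv₁ = v_p − v_c1 = 4210 m/s.
At r₂: circular v_c2 = √(μ/r₂) = 22040 m/s; transfer-apojove v_a = √[μ(2/r₂ − 1/a_t)] = 18440 m/s.
Δv₂ = v_c2 − v_a = 3599 m/s.
Total Δv = Δv₁ + Δv₂ = 7809 m/s = 7.809 km/s.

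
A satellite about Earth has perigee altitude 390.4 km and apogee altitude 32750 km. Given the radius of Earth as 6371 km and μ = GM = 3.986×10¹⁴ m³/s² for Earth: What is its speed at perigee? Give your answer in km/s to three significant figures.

r_p = 6371 + 390.4 = 6761.4 km = 6.7614×10⁶ m.
r_a = 6371 + 32750 = 39121 km = 3.9121×10⁷ m.
Semi-major axis a = (r_p + r_a)/2 = 22941 km = 2.294×10⁷ m.
Vis-viva: v² = μ(2/r − 1/a) = 3.986×10¹⁴ × (2.958×10⁻⁷ − 4.359×10⁻⁸) = 1.005×10⁸ m²/s².
v = 10030 m/s = 10.03 km/s.

v ≈ 10.0 km/s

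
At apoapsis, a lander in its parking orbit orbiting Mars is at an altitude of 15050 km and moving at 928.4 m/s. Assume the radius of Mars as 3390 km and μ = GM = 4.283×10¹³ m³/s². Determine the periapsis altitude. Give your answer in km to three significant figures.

r_a = 3390 + 15050 = 18440 km = 1.844×10⁷ m.
Specific energy ε = v²/2 − μ/r = -1.892×10⁶ J/kg, so a = −μ/(2ε) = 1.132×10⁷ m.
The apsides satisfy r_p + r_a = 2a, so the periapsis radius is 2a − r_a = 4.201×10⁶ m = 4201.0 km.
Periapsis altitude = 4201.0 − 3390 = 810.95 km.

periapsis altitude ≈ 811 km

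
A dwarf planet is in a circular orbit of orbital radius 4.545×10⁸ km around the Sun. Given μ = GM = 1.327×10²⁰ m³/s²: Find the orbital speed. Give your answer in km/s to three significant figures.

r = 4.545×10⁸ km = 4.545×10¹¹ m.
For a circular orbit v = √(μ/r) = √(1.327×10²⁰ / 4.545×10¹¹) = √(2.920×10⁸) = 17090 m/s.
That is 17.09 km/s.

v ≈ 17.1 km/s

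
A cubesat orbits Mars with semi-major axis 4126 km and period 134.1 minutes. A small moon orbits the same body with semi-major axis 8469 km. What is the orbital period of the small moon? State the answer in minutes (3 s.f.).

T₂ ≈ 394 minutes

Kepler's third law: T² ∝ a³, so T₂ = T₁ (a₂/a₁)^(3/2).
a₂/a₁ = 2.053, (a₂/a₁)^(3/2) = 2.941.
T₂ = 134.1 × 2.941 = 394.4 minutes.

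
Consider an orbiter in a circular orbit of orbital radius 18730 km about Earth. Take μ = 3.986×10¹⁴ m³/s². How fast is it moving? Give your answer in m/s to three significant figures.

r = 18730 km = 1.873×10⁷ m.
For a circular orbit v = √(μ/r) = √(3.986×10¹⁴ / 1.873×10⁷) = √(2.128×10⁷) = 4613 m/s.

v ≈ 4610 m/s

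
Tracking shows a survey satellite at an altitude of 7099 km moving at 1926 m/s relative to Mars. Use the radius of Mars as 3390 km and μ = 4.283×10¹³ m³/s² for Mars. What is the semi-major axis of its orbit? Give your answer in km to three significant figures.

a ≈ 9610 km

r = 3390 + 7099 = 10489 km = 1.049×10⁷ m.
Specific orbital energy ε = v²/2 − μ/r = (1926)²/2 − 4.283×10¹³/1.049×10⁷ = -2.229×10⁶ J/kg.
Since ε = −μ/(2a), a = −μ/(2ε) = 9.609×10⁶ m = 9609.2 km.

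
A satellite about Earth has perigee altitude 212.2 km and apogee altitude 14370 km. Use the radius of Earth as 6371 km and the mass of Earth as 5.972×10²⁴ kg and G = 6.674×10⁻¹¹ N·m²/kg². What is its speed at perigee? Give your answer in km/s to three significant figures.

v ≈ 9.59 km/s

μ = GM = 6.674×10⁻¹¹ × 5.972×10²⁴ = 3.986×10¹⁴ m³/s².
r_p = 6371 + 212.2 = 6583.2 km = 6.5832×10⁶ m.
r_a = 6371 + 14370 = 20741 km = 2.0741×10⁷ m.
Semi-major axis a = (r_p + r_a)/2 = 13662 km = 1.366×10⁷ m.
Vis-viva: v² = μ(2/r − 1/a) = 3.986×10¹⁴ × (3.038×10⁻⁷ − 7.320×10⁻⁸) = 9.191×10⁷ m²/s².
v = 9587 m/s = 9.587 km/s.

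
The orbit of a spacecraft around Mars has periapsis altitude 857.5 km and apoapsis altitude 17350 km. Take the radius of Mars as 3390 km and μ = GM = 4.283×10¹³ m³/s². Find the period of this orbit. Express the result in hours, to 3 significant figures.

T ≈ 11.8 hours

r_p = 3390 + 857.5 = 4247.5 km = 4.2475×10⁶ m.
r_a = 3390 + 17350 = 20740 km = 2.0740×10⁷ m.
Semi-major axis a = (r_p + r_a)/2 = (4247.5 + 20740)/2 = 12494 km = 1.249×10⁷ m.
By Kepler's third law T = 2π√(a³/μ) = 2π × 6.748×10³ = 4.240×10⁴ s.
= 11.78 hours.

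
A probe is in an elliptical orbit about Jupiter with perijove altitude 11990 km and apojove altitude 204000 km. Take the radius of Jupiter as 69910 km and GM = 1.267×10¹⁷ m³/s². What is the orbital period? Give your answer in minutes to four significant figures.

r_p = 69910 + 11990 = 81900 km = 8.1900×10⁷ m.
r_a = 69910 + 204000 = 273910 km = 2.7391×10⁸ m.
Semi-major axis a = (r_p + r_a)/2 = (81900 + 2.7391×10⁵)/2 = 1.7790×10⁵ km = 1.779×10⁸ m.
By Kepler's third law T = 2π√(a³/μ) = 2π × 6.666×10³ = 4.189×10⁴ s.
= 698.1 minutes.

T ≈ 698.1 minutes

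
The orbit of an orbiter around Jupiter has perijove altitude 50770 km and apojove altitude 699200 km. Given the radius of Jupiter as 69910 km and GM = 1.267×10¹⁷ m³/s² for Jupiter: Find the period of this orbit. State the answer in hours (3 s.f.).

T ≈ 46.0 hours

r_p = 69910 + 50770 = 120680 km = 1.2068×10⁸ m.
r_a = 69910 + 699200 = 769110 km = 7.6911×10⁸ m.
Semi-major axis a = (r_p + r_a)/2 = (1.2068×10⁵ + 7.6911×10⁵)/2 = 4.4490×10⁵ km = 4.449×10⁸ m.
By Kepler's third law T = 2π√(a³/μ) = 2π × 2.636×10⁴ = 1.656×10⁵ s.
= 46.01 hours.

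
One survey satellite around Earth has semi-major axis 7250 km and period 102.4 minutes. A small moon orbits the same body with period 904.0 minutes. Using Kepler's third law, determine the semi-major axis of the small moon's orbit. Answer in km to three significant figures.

Kepler's third law: a³ ∝ T², so a₂ = a₁ (T₂/T₁)^(2/3).
T₂/T₁ = 8.828, (T₂/T₁)^(2/3) = 4.271.
a₂ = 7250 × 4.271 = 30970 km.

a₂ ≈ 31000 km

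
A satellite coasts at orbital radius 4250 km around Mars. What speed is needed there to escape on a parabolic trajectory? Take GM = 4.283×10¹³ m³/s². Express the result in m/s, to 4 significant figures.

r = 4250 km = 4.250×10⁶ m.
Escape speed v_esc = √(2μ/r) = √(2 × 4.283×10¹³ / 4.250×10⁶) = √(2.016×10⁷) = 4489 m/s.

v_esc ≈ 4489 m/s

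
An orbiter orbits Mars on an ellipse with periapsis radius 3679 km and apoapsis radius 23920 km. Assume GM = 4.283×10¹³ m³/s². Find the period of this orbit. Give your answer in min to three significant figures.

Semi-major axis a = (r_p + r_a)/2 = (3679.0 + 23920)/2 = 13800 km = 1.380×10⁷ m.
By Kepler's third law T = 2π√(a³/μ) = 2π × 7.833×10³ = 4.922×10⁴ s.
= 820.3 min.

T ≈ 820 min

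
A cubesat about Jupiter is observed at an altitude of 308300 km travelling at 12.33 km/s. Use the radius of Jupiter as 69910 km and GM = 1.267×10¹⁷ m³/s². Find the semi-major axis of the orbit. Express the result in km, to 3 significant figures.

a ≈ 2.45×10⁵ km

r = 69910 + 308300 = 3.7821×10⁵ km = 3.782×10⁸ m.
Vis-viva rearranged: 1/a = 2/r − v²/μ = 5.288×10⁻⁹ − 1.200×10⁻⁹ = 4.088×10⁻⁹ m⁻¹.
a = 2.446×10⁸ m = 2.4461×10⁵ km.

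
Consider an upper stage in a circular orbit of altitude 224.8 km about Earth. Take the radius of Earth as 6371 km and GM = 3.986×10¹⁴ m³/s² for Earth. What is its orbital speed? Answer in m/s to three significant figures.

r = 6371 + 224.8 = 6595.8 km = 6.5958×10⁶ m.
For a circular orbit v = √(μ/r) = √(3.986×10¹⁴ / 6.596×10⁶) = √(6.043×10⁷) = 7774 m/s.

v ≈ 7770 m/s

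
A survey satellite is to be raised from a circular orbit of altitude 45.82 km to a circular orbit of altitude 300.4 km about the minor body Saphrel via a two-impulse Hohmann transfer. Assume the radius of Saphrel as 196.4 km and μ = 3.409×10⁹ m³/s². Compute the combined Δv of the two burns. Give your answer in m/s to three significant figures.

Δv_total ≈ 34.7 m/s

r₁ = 196.4 + 45.82 = 242.22 km = 2.4222×10⁵ m.
r₂ = 196.4 + 300.4 = 496.80 km = 4.9680×10⁵ m.
Transfer ellipse a_t = (r₁ + r₂)/2 = 3.695×10⁵ m.
At r₁: circular v_c1 = √(μ/r₁) = 118.6 m/s; transfer-periapsis v_p = √[μ(2/r₁ − 1/a_t)] = 137.6 m/s.
Δv₁ = v_p − v_c1 = 18.92 m/s.
At r₂: circular v_c2 = √(μ/r₂) = 82.84 m/s; transfer-apoapsis v_a = √[μ(2/r₂ − 1/a_t)] = 67.07 m/s.
Δv₂ = v_c2 − v_a = 15.77 m/s.
Total Δv = Δv₁ + Δv₂ = 34.69 m/s.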